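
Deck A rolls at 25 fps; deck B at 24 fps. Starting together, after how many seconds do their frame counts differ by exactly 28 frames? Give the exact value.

The gap grows by |24 − 25| = 1 frame per second.
Time for a 28-frame gap: 28 ÷ (1) = 28 s.

28 seconds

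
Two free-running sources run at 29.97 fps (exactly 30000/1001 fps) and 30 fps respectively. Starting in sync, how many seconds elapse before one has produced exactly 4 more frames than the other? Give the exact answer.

2002/15 seconds

The gap grows by |30 − 30000/1001| = 30/1001 frames per second.
Time for a 4-frame gap: 4 ÷ (30/1001) = 2002/15 s.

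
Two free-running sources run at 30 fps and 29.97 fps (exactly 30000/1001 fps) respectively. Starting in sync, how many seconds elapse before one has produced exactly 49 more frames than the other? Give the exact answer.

The gap grows by |30000/1001 − 30| = 30/1001 frames per second.
Time for a 49-frame gap: 49 ÷ (30/1001) = 49049/30 s.

49049/30 seconds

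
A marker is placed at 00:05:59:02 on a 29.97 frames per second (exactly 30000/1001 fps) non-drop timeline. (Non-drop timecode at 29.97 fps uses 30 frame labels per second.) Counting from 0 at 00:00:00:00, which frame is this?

frame 10772

Total seconds to the label: (0 × 3600 + 5 × 60 + 59) = 359.
Frame index = 359 × 30 + 2 = 10772.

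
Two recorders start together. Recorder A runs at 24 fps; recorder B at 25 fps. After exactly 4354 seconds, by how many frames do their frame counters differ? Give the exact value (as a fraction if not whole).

A emits 24 × 4354 = 104496 frames; B emits 25 × 4354 = 108850.
Difference = 4354 frames; B is ahead of A.

4354 frames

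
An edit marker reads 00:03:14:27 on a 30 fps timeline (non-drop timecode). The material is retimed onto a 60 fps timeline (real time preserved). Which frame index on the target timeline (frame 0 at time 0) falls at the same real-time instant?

frame 11694

Source frame index: (0×3600 + 3×60 + 14) × 30 + 27 = 5847.
Real time: 5847 / (30) = 1949/10 s.
Target frame: (1949/10) × (60) = 11694.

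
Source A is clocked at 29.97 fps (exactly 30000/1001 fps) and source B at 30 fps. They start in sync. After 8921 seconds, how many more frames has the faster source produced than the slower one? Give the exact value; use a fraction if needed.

24330/91 frames

A emits 30000/1001 × 8921 = 24330000/91 frames; B emits 30 × 8921 = 267630.
Difference = 24330/91 frames (≈ 267.3626); B is ahead of A.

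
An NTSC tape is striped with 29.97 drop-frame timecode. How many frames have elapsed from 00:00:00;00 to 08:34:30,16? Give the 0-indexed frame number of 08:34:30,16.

As if non-drop at 30 labels/s: (8 × 3600 + 34 × 60 + 30) × 30 + 16 = 926116.
Minute boundaries passed: 514; those not divisible by 10: 514 − 51 = 463; dropped labels = 2 × 463 = 926.
Actual frame index = 926116 − 926 = 925190.

925190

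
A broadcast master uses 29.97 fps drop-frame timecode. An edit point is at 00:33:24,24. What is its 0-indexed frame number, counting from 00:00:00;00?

Complete 10-minute blocks: 3, each 17982 frames → 53946.
Remaining 3 whole minutes in the current block: 1800 + 2 × 1798 = 5396 frames.
Within the current minute: 24 × 30 + 24 − 2 = 742 (labels ;00/;01 skipped at this minute). Total = 53946 + 5396 + 742 = 60084.

60084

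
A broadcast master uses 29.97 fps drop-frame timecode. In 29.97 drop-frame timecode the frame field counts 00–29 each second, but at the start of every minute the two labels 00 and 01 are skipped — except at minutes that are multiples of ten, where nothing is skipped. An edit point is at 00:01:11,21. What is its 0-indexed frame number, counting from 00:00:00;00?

As if non-drop at 30 labels/s: (0 × 3600 + 1 × 60 + 11) × 30 + 21 = 2151.
Minute boundaries passed: 1; those not divisible by 10: 1 − 0 = 1; dropped labels = 2 × 1 = 2.
Actual frame index = 2151 − 2 = 2149.

2149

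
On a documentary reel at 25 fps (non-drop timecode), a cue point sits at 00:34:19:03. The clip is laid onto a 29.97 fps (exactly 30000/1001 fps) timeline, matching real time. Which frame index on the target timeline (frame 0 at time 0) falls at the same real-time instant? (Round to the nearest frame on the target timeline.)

frame 61712

Source frame index: (0×3600 + 34×60 + 19) × 25 + 3 = 51478.
Real time: 51478 / (25) = 51478/25 s.
Target frame: (51478/25) × (30000/1001) = 8824800/143 ≈ 61711.888 → 61712.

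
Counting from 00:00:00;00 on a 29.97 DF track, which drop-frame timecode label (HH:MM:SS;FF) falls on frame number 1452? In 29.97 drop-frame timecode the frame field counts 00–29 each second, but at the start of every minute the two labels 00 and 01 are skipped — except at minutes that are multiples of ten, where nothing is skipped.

Each 10-minute DF block holds 10 × 60 × 30 − 9 × 2 = 17982 frames. 1452 ÷ 17982 → 0 full blocks, remainder 1452.
Within the partial block the first minute is 1800 frames and each further minute 1798, so 0 further minute boundaries passed. Total skipped labels = 18 × 0 + 2 × 0 = 0.
Non-drop label index = 1452 + 0 = 1452; at 30 labels/s that is 00:00:48:12, i.e. DF 00:00:48;12.

00:00:48;12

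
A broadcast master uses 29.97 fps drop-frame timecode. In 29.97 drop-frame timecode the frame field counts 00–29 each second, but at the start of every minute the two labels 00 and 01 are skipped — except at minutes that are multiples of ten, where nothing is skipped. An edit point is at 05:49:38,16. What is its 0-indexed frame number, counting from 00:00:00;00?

As if non-drop at 30 labels/s: (5 × 3600 + 49 × 60 + 38) × 30 + 16 = 629356.
Minute boundaries passed: 349; those not divisible by 10: 349 − 34 = 315; dropped labels = 2 × 315 = 630.
Actual frame index = 629356 − 630 = 628726.

628726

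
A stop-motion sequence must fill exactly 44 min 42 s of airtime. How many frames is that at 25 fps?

44 min 42 s = 2682 s.
Frames = 2682 × 25 = 67050.

67050 frames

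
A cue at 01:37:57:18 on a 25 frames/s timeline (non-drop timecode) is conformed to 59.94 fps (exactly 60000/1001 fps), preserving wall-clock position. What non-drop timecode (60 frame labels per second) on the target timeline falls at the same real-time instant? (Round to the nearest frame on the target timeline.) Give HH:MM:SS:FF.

Source frame index: (1×3600 + 37×60 + 57) × 25 + 18 = 146943.
Real time: 146943 / (25) = 146943/25 s.
Target frame: (146943/25) × (60000/1001) = 352663200/1001 ≈ 352310.889 → 352311.
At 60 labels/s: frame 352311 → 01:37:51:51.

01:37:51:51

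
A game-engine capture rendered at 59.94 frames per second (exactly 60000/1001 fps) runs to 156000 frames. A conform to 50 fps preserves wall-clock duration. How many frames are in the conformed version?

130130 frames

Target frames = source frames × (target rate / source rate) = 156000 × (50)/(60000/1001) = 156000 × 1001/1200 = 130130.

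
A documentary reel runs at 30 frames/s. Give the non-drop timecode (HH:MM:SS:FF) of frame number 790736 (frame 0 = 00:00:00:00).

07:19:17:26

790736 ÷ 30 = 26357 full seconds, remainder 26 frames.
26357 s = 7 h 19 min 17 s.
Timecode: 07:19:17:26.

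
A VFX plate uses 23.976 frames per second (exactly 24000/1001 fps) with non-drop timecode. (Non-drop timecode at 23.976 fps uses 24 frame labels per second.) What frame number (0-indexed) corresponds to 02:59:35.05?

Total seconds to the label: (2 × 3600 + 59 × 60 + 35) = 10775.
Frame index = 10775 × 24 + 5 = 258605.

258605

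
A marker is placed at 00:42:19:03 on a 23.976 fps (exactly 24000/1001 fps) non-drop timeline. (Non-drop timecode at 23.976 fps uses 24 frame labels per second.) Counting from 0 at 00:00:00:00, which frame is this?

Total seconds to the label: (0 × 3600 + 42 × 60 + 19) = 2539.
Frame index = 2539 × 24 + 3 = 60939.

60939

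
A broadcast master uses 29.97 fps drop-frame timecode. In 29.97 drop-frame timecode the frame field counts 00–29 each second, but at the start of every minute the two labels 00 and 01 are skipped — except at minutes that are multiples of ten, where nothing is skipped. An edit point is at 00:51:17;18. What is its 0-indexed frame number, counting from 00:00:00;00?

92236

As if non-drop at 30 labels/s: (0 × 3600 + 51 × 60 + 17) × 30 + 18 = 92328.
Minute boundaries passed: 51; those not divisible by 10: 51 − 5 = 46; dropped labels = 2 × 46 = 92.
Actual frame index = 92328 − 92 = 92236.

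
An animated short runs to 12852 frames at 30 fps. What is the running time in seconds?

428.4 seconds

Running time = 12852 / (30) = 428.4 s.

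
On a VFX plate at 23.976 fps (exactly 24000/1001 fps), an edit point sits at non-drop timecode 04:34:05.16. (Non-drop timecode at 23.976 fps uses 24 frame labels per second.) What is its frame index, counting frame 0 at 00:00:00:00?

frame 394696

Total seconds to the label: (4 × 3600 + 34 × 60 + 5) = 16445.
Frame index = 16445 × 24 + 16 = 394696.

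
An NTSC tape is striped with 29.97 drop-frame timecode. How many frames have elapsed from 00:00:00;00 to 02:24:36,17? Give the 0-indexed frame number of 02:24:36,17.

Complete 10-minute blocks: 14, each 17982 frames → 251748.
Remaining 4 whole minutes in the current block: 1800 + 3 × 1798 = 7194 frames.
Within the current minute: 36 × 30 + 17 − 2 = 1095 (labels ;00/;01 skipped at this minute). Total = 251748 + 7194 + 1095 = 260037.

260037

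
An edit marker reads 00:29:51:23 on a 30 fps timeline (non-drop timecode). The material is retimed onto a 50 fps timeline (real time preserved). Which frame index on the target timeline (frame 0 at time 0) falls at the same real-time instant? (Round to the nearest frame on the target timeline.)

Source frame index: (0×3600 + 29×60 + 51) × 30 + 23 = 53753.
Real time: 53753 / (30) = 53753/30 s.
Target frame: (53753/30) × (50) = 268765/3 ≈ 89588.333 → 89588.

frame 89588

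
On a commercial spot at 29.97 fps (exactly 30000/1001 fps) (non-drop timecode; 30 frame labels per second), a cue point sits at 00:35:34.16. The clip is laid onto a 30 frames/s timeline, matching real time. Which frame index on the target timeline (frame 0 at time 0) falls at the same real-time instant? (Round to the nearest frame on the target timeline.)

Source frame index: (0×3600 + 35×60 + 34) × 30 + 16 = 64036.
Real time: 64036 / (30000/1001) = 16025009/7500 s.
Target frame: (16025009/7500) × (30) = 16025009/250 ≈ 64100.036 → 64100.

frame 64100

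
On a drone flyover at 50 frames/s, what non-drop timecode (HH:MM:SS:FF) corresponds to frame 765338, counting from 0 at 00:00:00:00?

765338 ÷ 50 = 15306 full seconds, remainder 38 frames.
15306 s = 4 h 15 min 6 s.
Timecode: 04:15:06:38.

04:15:06:38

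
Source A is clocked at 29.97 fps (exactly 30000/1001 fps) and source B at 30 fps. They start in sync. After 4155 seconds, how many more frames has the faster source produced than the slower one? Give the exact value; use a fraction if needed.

A emits 30000/1001 × 4155 = 124650000/1001 frames; B emits 30 × 4155 = 124650.
Difference = 124650/1001 frames (≈ 124.5255); B is ahead of A.

124650/1001 frames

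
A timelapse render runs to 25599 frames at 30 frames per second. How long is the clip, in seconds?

853.3 seconds

Running time = 25599 / (30) = 853.3 s.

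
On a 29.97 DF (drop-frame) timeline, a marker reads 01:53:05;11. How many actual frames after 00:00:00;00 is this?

203357

As if non-drop at 30 labels/s: (1 × 3600 + 53 × 60 + 5) × 30 + 11 = 203561.
Minute boundaries passed: 113; those not divisible by 10: 113 − 11 = 102; dropped labels = 2 × 102 = 204.
Actual frame index = 203561 − 204 = 203357.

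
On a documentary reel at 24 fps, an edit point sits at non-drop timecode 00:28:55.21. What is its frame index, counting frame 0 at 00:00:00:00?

Total seconds to the label: (0 × 3600 + 28 × 60 + 55) = 1735.
Frame index = 1735 × 24 + 21 = 41661.

41661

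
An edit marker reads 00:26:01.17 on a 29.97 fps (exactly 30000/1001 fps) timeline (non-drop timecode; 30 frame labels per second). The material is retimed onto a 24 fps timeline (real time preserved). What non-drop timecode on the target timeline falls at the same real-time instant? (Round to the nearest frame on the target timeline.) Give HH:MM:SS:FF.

00:26:03:03

Source frame index: (0×3600 + 26×60 + 1) × 30 + 17 = 46847.
Real time: 46847 / (30000/1001) = 46893847/30000 s.
Target frame: (46893847/30000) × (24) = 46893847/1250 ≈ 37515.078 → 37515.
At 24 labels/s: frame 37515 → 00:26:03:03.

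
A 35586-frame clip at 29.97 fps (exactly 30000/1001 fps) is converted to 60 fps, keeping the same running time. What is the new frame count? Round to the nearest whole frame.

71243 frames

Frames at target rate = 35586 × (60) / (30000/1001) = 17810793/250 ≈ 71243.172.
Nearest whole frame: 71243.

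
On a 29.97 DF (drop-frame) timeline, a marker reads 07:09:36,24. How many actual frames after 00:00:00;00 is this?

772530

Complete 10-minute blocks: 42, each 17982 frames → 755244.
Remaining 9 whole minutes in the current block: 1800 + 8 × 1798 = 16184 frames.
Within the current minute: 36 × 30 + 24 − 2 = 1102 (labels ;00/;01 skipped at this minute). Total = 755244 + 16184 + 1102 = 772530.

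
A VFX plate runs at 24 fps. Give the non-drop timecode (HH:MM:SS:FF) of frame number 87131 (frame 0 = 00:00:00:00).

87131 ÷ 24 = 3630 full seconds, remainder 11 frames.
3630 s = 1 h 0 min 30 s.
Timecode: 01:00:30:11.

01:00:30:11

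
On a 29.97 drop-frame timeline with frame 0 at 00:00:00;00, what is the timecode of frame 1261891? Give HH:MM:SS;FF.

Ten DF minutes hold 17982 frames, so frame 1261891 lies in block 70 (frames 1258740–1276721) with 3151 frames into that block.
The block's first minute is 1800 frames and the rest 1798 each; 3151 frames reaches minute 1, so 70 × 18 + 1 × 2 = 1262 labels have been skipped so far.
Adding those back, label number 1261891 + 1262 = 1263153 at 30 labels/s is 42105 s + 3 f = 11 h 41 min 45 s frame 3, i.e. 11:41:45;03.

11:41:45;03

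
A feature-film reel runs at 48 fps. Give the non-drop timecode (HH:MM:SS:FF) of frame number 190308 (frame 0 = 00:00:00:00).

01:06:04:36

190308 ÷ 48 = 3964 full seconds, remainder 36 frames.
3964 s = 1 h 6 min 4 s.
Timecode: 01:06:04:36.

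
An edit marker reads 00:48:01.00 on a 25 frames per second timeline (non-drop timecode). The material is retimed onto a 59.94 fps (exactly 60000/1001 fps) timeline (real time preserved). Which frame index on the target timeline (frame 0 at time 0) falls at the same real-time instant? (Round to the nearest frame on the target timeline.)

frame 172687

Source frame index: (0×3600 + 48×60 + 1) × 25 + 0 = 72025.
Real time: 72025 / (25) = 2881 s.
Target frame: (2881) × (60000/1001) = 172860000/1001 ≈ 172687.313 → 172687.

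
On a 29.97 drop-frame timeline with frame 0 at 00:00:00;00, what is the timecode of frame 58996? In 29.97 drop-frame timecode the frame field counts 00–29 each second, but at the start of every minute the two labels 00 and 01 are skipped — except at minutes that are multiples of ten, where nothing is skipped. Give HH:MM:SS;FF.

00:32:48;14

Ten DF minutes hold 17982 frames, so frame 58996 lies in block 3 (frames 53946–71927) with 5050 frames into that block.
The block's first minute is 1800 frames and the rest 1798 each; 5050 frames reaches minute 2, so 3 × 18 + 2 × 2 = 58 labels have been skipped so far.
Adding those back, label number 58996 + 58 = 59054 at 30 labels/s is 1968 s + 14 f = 0 h 32 min 48 s frame 14, i.e. 00:32:48;14.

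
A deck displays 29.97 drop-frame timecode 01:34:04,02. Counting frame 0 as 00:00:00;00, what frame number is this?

169152

Complete 10-minute blocks: 9, each 17982 frames → 161838.
Remaining 4 whole minutes in the current block: 1800 + 3 × 1798 = 7194 frames.
Within the current minute: 4 × 30 + 2 − 2 = 120 (labels ;00/;01 skipped at this minute). Total = 161838 + 7194 + 120 = 169152.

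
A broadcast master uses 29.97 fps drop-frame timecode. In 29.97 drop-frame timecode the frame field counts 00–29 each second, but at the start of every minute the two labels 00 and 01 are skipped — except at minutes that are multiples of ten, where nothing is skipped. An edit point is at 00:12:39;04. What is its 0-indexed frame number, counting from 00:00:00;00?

22752

As if non-drop at 30 labels/s: (0 × 3600 + 12 × 60 + 39) × 30 + 4 = 22774.
Minute boundaries passed: 12; those not divisible by 10: 12 − 1 = 11; dropped labels = 2 × 11 = 22.
Actual frame index = 22774 − 22 = 22752.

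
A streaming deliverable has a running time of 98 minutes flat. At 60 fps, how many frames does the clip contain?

352800 frames

98 min = 5880 s.
Frames = 5880 × 60 = 352800.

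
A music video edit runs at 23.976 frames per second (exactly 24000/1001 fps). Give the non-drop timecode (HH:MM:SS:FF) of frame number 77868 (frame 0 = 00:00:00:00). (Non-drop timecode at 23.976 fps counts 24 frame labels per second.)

00:54:04:12

77868 ÷ 24 = 3244 full seconds, remainder 12 frames.
3244 s = 0 h 54 min 4 s.
Timecode: 00:54:04:12.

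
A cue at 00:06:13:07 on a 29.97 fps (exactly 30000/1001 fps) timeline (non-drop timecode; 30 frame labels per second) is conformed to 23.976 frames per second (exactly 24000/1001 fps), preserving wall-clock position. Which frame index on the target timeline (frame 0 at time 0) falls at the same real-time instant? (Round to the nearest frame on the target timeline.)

frame 8958

Source frame index: (0×3600 + 6×60 + 13) × 30 + 7 = 11197.
Real time: 11197 / (30000/1001) = 11208197/30000 s.
Target frame: (11208197/30000) × (24000/1001) = 44788/5 ≈ 8957.600 → 8958.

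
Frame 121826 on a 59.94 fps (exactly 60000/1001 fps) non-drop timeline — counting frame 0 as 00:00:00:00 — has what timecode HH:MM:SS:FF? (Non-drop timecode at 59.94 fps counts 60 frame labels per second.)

00:33:50:26

121826 ÷ 60 = 2030 full seconds, remainder 26 frames.
2030 s = 0 h 33 min 50 s.
Timecode: 00:33:50:26.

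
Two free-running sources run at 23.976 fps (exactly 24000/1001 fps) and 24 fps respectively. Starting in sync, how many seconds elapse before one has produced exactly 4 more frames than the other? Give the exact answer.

The gap grows by |24 − 24000/1001| = 24/1001 frames per second.
Time for a 4-frame gap: 4 ÷ (24/1001) = 1001/6 s.

1001/6 seconds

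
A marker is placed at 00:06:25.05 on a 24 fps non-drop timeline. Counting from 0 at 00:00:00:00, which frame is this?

9245

Total seconds to the label: (0 × 3600 + 6 × 60 + 25) = 385.
Frame index = 385 × 24 + 5 = 9245.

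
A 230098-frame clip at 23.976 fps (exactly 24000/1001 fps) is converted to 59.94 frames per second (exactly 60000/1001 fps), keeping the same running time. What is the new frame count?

Target frames = source frames × (target rate / source rate) = 230098 × (60000/1001)/(24000/1001) = 230098 × 5/2 = 575245.

575245 frames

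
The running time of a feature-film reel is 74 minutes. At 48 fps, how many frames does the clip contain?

213120 frames

74 min = 4440 s.
Frames = 4440 × 48 = 213120.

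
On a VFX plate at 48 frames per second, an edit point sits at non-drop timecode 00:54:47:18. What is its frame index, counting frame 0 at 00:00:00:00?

157794

Total seconds to the label: (0 × 3600 + 54 × 60 + 47) = 3287.
Frame index = 3287 × 48 + 18 = 157794.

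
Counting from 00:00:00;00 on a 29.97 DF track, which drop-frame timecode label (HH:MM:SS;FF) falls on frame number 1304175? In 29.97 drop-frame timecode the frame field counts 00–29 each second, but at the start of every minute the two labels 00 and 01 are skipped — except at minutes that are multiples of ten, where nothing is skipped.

Ten DF minutes hold 17982 frames, so frame 1304175 lies in block 72 (frames 1294704–1312685) with 9471 frames into that block.
The block's first minute is 1800 frames and the rest 1798 each; 9471 frames reaches minute 5, so 72 × 18 + 5 × 2 = 1306 labels have been skipped so far.
Adding those back, label number 1304175 + 1306 = 1305481 at 30 labels/s is 43516 s + 1 f = 12 h 5 min 16 s frame 1, i.e. 12:05:16;01.

12:05:16;01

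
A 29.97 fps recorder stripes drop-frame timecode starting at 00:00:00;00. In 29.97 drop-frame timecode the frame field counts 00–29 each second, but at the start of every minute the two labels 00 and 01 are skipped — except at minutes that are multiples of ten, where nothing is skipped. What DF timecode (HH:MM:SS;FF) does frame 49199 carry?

Each 10-minute DF block holds 10 × 60 × 30 − 9 × 2 = 17982 frames. 49199 ÷ 17982 → 2 full blocks, remainder 13235.
Within the partial block the first minute is 1800 frames and each further minute 1798, so 7 further minute boundaries passed. Total skipped labels = 18 × 2 + 2 × 7 = 50.
Non-drop label index = 49199 + 50 = 49249; at 30 labels/s that is 00:27:21:19, i.e. DF 00:27:21;19.

00:27:21;19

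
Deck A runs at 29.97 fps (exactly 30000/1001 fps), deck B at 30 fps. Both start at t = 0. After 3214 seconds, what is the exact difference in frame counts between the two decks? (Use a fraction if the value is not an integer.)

A emits 30000/1001 × 3214 = 96420000/1001 frames; B emits 30 × 3214 = 96420.
Difference = 96420/1001 frames (≈ 96.3237); B is ahead of A.

96420/1001 frames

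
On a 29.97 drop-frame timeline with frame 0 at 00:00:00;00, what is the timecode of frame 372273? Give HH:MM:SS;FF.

Ten DF minutes hold 17982 frames, so frame 372273 lies in block 20 (frames 359640–377621) with 12633 frames into that block.
The block's first minute is 1800 frames and the rest 1798 each; 12633 frames reaches minute 7, so 20 × 18 + 7 × 2 = 374 labels have been skipped so far.
Adding those back, label number 372273 + 374 = 372647 at 30 labels/s is 12421 s + 17 f = 3 h 27 min 1 s frame 17, i.e. 03:27:01;17.

03:27:01;17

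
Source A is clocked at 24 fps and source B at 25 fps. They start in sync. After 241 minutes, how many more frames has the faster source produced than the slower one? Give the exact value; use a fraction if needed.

241 min = 14460 s.
A emits 24 × 14460 = 347040 frames; B emits 25 × 14460 = 361500.
Difference = 14460 frames; B is ahead of A.

14460 frames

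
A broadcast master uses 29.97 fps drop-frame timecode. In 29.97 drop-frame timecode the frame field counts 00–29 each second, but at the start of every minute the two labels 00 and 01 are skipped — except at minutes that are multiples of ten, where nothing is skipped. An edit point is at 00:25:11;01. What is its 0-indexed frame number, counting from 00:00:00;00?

45285

As if non-drop at 30 labels/s: (0 × 3600 + 25 × 60 + 11) × 30 + 1 = 45331.
Minute boundaries passed: 25; those not divisible by 10: 25 − 2 = 23; dropped labels = 2 × 23 = 46.
Actual frame index = 45331 − 46 = 45285.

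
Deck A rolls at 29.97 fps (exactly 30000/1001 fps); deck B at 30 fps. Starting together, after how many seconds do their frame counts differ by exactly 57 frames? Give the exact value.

1901.9 seconds

The gap grows by |30 − 30000/1001| = 30/1001 frames per second.
Time for a 57-frame gap: 57 ÷ (30/1001) = 1901.9 s.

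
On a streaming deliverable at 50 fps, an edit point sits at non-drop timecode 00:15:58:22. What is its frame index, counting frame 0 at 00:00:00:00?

Total seconds to the label: (0 × 3600 + 15 × 60 + 58) = 958.
Frame index = 958 × 50 + 22 = 47922.

frame 47922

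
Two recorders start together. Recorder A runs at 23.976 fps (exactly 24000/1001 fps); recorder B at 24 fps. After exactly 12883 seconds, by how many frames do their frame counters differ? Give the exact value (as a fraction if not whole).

23784/77 frames

A emits 24000/1001 × 12883 = 23784000/77 frames; B emits 24 × 12883 = 309192.
Difference = 23784/77 frames (≈ 308.8831); B is ahead of A.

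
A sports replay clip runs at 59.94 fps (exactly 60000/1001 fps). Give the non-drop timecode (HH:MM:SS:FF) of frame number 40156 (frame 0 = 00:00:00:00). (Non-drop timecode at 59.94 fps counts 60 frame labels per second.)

00:11:09:16

40156 ÷ 60 = 669 full seconds, remainder 16 frames.
669 s = 0 h 11 min 9 s.
Timecode: 00:11:09:16.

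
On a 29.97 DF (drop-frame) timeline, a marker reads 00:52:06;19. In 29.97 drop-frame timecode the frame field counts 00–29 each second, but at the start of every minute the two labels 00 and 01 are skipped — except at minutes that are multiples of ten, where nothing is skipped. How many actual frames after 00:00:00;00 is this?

As if non-drop at 30 labels/s: (0 × 3600 + 52 × 60 + 6) × 30 + 19 = 93799.
Minute boundaries passed: 52; those not divisible by 10: 52 − 5 = 47; dropped labels = 2 × 47 = 94.
Actual frame index = 93799 − 94 = 93705.

93705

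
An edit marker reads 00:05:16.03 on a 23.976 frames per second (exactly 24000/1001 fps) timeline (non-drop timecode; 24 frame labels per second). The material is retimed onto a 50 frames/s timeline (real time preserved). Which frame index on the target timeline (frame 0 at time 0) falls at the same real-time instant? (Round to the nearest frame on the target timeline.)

frame 15822

Source frame index: (0×3600 + 5×60 + 16) × 24 + 3 = 7587.
Real time: 7587 / (24000/1001) = 2531529/8000 s.
Target frame: (2531529/8000) × (50) = 2531529/160 ≈ 15822.056 → 15822.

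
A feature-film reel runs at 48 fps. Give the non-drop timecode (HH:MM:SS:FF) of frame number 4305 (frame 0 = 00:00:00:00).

00:01:29:33

4305 ÷ 48 = 89 full seconds, remainder 33 frames.
89 s = 0 h 1 min 29 s.
Timecode: 00:01:29:33.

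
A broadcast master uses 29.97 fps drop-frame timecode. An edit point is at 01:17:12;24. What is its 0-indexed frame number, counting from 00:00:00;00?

138844

Complete 10-minute blocks: 7, each 17982 frames → 125874.
Remaining 7 whole minutes in the current block: 1800 + 6 × 1798 = 12588 frames.
Within the current minute: 12 × 30 + 24 − 2 = 382 (labels ;00/;01 skipped at this minute). Total = 125874 + 12588 + 382 = 138844.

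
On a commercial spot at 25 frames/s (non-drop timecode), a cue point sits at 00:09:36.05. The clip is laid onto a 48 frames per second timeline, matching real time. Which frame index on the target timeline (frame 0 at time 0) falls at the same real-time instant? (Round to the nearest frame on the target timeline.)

frame 27658

Source frame index: (0×3600 + 9×60 + 36) × 25 + 5 = 14405.
Real time: 14405 / (25) = 2881/5 s.
Target frame: (2881/5) × (48) = 138288/5 ≈ 27657.600 → 27658.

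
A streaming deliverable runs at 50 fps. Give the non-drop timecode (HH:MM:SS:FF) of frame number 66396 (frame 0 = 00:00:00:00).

66396 ÷ 50 = 1327 full seconds, remainder 46 frames.
1327 s = 0 h 22 min 7 s.
Timecode: 00:22:07:46.

00:22:07:46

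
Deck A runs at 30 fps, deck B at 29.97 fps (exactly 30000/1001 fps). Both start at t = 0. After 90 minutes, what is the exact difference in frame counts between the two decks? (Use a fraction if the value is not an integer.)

162000/1001 frames

90 min = 5400 s.
A emits 30 × 5400 = 162000 frames; B emits 30000/1001 × 5400 = 162000000/1001.
Difference = 162000/1001 frames (≈ 161.8382); B is behind A.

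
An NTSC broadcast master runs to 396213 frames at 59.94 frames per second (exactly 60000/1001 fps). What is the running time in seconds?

Running time = 396213 / (60000/1001) = 6610.15355 s.

6610.15355 seconds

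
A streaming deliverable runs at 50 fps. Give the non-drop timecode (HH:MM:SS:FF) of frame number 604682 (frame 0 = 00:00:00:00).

604682 ÷ 50 = 12093 full seconds, remainder 32 frames.
12093 s = 3 h 21 min 33 s.
Timecode: 03:21:33:32.

03:21:33:32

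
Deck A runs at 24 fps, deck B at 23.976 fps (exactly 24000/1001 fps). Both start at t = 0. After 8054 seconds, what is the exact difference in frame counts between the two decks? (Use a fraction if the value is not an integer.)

A emits 24 × 8054 = 193296 frames; B emits 24000/1001 × 8054 = 193296000/1001.
Difference = 193296/1001 frames (≈ 193.1029); B is behind A.

193296/1001 frames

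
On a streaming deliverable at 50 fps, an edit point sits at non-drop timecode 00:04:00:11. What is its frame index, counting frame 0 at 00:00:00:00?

Total seconds to the label: (0 × 3600 + 4 × 60 + 0) = 240.
Frame index = 240 × 50 + 11 = 12011.

frame 12011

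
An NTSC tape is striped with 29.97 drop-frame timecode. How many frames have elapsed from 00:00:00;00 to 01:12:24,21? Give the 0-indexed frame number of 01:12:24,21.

Complete 10-minute blocks: 7, each 17982 frames → 125874.
Remaining 2 whole minutes in the current block: 1800 + 1 × 1798 = 3598 frames.
Within the current minute: 24 × 30 + 21 − 2 = 739 (labels ;00/;01 skipped at this minute). Total = 125874 + 3598 + 739 = 130211.

130211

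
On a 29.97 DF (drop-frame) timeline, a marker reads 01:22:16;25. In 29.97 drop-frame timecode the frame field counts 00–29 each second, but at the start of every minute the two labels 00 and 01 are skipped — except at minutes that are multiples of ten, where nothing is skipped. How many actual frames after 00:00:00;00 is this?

147957

Complete 10-minute blocks: 8, each 17982 frames → 143856.
Remaining 2 whole minutes in the current block: 1800 + 1 × 1798 = 3598 frames.
Within the current minute: 16 × 30 + 25 − 2 = 503 (labels ;00/;01 skipped at this minute). Total = 143856 + 3598 + 503 = 147957.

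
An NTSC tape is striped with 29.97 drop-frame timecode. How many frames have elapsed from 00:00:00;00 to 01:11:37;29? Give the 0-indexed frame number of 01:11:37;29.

Complete 10-minute blocks: 7, each 17982 frames → 125874.
Remaining 1 whole minute in the current block: 1800 + 0 × 1798 = 1800 frames.
Within the current minute: 37 × 30 + 29 − 2 = 1137 (labels ;00/;01 skipped at this minute). Total = 125874 + 1800 + 1137 = 128811.

128811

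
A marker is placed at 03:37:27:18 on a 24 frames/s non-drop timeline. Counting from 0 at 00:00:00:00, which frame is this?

Total seconds to the label: (3 × 3600 + 37 × 60 + 27) = 13047.
Frame index = 13047 × 24 + 18 = 313146.

frame 313146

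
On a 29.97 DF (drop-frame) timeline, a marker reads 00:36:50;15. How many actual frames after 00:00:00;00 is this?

66249

Complete 10-minute blocks: 3, each 17982 frames → 53946.
Remaining 6 whole minutes in the current block: 1800 + 5 × 1798 = 10790 frames.
Within the current minute: 50 × 30 + 15 − 2 = 1513 (labels ;00/;01 skipped at this minute). Total = 53946 + 10790 + 1513 = 66249.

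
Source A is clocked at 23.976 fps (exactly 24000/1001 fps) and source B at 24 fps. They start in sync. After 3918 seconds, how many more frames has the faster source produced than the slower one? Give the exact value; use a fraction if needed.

A emits 24000/1001 × 3918 = 94032000/1001 frames; B emits 24 × 3918 = 94032.
Difference = 94032/1001 frames (≈ 93.9381); B is ahead of A.

94032/1001 frames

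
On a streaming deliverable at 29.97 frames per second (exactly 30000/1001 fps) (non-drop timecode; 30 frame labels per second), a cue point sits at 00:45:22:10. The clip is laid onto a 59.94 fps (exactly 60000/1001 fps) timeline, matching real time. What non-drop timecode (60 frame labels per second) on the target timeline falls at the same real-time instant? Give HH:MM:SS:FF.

Source frame index: (0×3600 + 45×60 + 22) × 30 + 10 = 81670.
Real time: 81670 / (30000/1001) = 8175167/3000 s.
Target frame: (8175167/3000) × (60000/1001) = 163340.
At 60 labels/s: frame 163340 → 00:45:22:20.

00:45:22:20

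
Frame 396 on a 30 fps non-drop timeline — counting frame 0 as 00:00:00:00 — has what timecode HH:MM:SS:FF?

00:00:13:06

396 ÷ 30 = 13 full seconds, remainder 6 frames.
13 s = 0 h 0 min 13 s.
Timecode: 00:00:13:06.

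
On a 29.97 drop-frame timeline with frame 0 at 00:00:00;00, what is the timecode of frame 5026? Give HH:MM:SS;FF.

Each 10-minute DF block holds 10 × 60 × 30 − 9 × 2 = 17982 frames. 5026 ÷ 17982 → 0 full blocks, remainder 5026.
Within the partial block the first minute is 1800 frames and each further minute 1798, so 2 further minute boundaries passed. Total skipped labels = 18 × 0 + 2 × 2 = 4.
Non-drop label index = 5026 + 4 = 5030; at 30 labels/s that is 00:02:47:20, i.e. DF 00:02:47;20.

00:02:47;20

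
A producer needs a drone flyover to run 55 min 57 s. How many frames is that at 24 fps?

80568 frames

55 min 57 s = 3357 s.
Frames = 3357 × 24 = 80568.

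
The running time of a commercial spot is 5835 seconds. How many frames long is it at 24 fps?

140040 frames

Frames = 5835 × 24 = 140040.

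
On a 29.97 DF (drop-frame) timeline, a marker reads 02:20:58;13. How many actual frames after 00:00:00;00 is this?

253501

As if non-drop at 30 labels/s: (2 × 3600 + 20 × 60 + 58) × 30 + 13 = 253753.
Minute boundaries passed: 140; those not divisible by 10: 140 − 14 = 126; dropped labels = 2 × 126 = 252.
Actual frame index = 253753 − 252 = 253501.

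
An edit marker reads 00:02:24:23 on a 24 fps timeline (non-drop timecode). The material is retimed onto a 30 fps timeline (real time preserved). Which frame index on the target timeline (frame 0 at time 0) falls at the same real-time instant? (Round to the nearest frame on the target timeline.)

frame 4349

Source frame index: (0×3600 + 2×60 + 24) × 24 + 23 = 3479.
Real time: 3479 / (24) = 3479/24 s.
Target frame: (3479/24) × (30) = 17395/4 ≈ 4348.750 → 4349.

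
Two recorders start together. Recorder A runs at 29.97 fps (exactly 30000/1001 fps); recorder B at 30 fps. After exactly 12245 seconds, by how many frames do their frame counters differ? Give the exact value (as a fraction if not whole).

A emits 30000/1001 × 12245 = 367350000/1001 frames; B emits 30 × 12245 = 367350.
Difference = 367350/1001 frames (≈ 366.9830); B is ahead of A.

367350/1001 frames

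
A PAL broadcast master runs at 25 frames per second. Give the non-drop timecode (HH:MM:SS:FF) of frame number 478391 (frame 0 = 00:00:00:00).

478391 ÷ 25 = 19135 full seconds, remainder 16 frames.
19135 s = 5 h 18 min 55 s.
Timecode: 05:18:55:16.

05:18:55:16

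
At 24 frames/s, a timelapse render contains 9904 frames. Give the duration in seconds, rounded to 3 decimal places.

412.667 seconds

Running time = 9904 × 1/24 = 1238/3 s ≈ 412.667 s.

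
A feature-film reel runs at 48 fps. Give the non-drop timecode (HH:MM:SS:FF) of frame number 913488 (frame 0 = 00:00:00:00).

05:17:11:00

913488 ÷ 48 = 19031 full seconds, remainder 0 frames.
19031 s = 5 h 17 min 11 s.
Timecode: 05:17:11:00.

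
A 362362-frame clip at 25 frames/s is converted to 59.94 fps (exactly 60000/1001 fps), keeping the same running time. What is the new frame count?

868800 frames

Target frames = source frames × (target rate / source rate) = 362362 × (60000/1001)/(25) = 362362 × 2400/1001 = 868800.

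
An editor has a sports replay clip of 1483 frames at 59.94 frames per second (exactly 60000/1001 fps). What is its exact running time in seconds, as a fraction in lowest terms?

Running time = 1483 ÷ (60000/1001) = 1483 × 1001/60000 = 1484483/60000 s.

1484483/60000 seconds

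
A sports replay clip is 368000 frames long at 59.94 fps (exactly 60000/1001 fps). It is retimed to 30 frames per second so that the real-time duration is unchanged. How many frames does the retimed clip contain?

Target frames = source frames × (target rate / source rate) = 368000 × (30)/(60000/1001) = 368000 × 1001/2000 = 184184.

184184 frames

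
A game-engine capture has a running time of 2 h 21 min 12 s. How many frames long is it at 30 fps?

254160 frames

2 h 21 min 12 s = 8472 s.
Frames = 8472 × 30 = 254160.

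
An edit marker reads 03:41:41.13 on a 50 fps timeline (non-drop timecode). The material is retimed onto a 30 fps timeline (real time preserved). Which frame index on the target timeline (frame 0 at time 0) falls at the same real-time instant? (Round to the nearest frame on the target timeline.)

Source frame index: (3×3600 + 41×60 + 41) × 50 + 13 = 665063.
Real time: 665063 / (50) = 665063/50 s.
Target frame: (665063/50) × (30) = 1995189/5 ≈ 399037.800 → 399038.

frame 399038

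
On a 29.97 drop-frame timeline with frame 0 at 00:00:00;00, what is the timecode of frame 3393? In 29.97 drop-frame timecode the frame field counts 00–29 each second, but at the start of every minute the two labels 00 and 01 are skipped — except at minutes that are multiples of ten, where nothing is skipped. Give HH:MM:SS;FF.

Each 10-minute DF block holds 10 × 60 × 30 − 9 × 2 = 17982 frames. 3393 ÷ 17982 → 0 full blocks, remainder 3393.
Within the partial block the first minute is 1800 frames and each further minute 1798, so 1 further minute boundary passed. Total skipped labels = 18 × 0 + 2 × 1 = 2.
Non-drop label index = 3393 + 2 = 3395; at 30 labels/s that is 00:01:53:05, i.e. DF 00:01:53;05.

00:01:53;05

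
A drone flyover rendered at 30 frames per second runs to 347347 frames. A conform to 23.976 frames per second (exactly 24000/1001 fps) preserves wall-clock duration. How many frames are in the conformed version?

277600 frames

Target frames = source frames × (target rate / source rate) = 347347 × (24000/1001)/(30) = 347347 × 800/1001 = 277600.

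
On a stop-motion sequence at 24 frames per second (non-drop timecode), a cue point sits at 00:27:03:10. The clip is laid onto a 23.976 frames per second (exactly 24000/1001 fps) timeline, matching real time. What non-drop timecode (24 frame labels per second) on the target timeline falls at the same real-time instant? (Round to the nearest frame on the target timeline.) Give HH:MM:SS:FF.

00:27:01:19

Source frame index: (0×3600 + 27×60 + 3) × 24 + 10 = 38962.
Real time: 38962 / (24) = 19481/12 s.
Target frame: (19481/12) × (24000/1001) = 506000/13 ≈ 38923.077 → 38923.
At 24 labels/s: frame 38923 → 00:27:01:19.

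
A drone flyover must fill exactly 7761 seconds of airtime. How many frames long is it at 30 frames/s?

232830 frames

Frames = 7761 × 30 = 232830.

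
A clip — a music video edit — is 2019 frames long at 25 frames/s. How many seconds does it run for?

80.76 seconds

Running time = 2019 / (25) = 80.76 s.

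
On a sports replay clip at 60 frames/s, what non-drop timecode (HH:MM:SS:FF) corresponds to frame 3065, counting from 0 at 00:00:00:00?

3065 ÷ 60 = 51 full seconds, remainder 5 frames.
51 s = 0 h 0 min 51 s.
Timecode: 00:00:51:05.

00:00:51:05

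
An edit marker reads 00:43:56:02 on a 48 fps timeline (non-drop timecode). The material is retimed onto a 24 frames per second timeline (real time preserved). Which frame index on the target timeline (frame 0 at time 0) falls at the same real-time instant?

Source frame index: (0×3600 + 43×60 + 56) × 48 + 2 = 126530.
Real time: 126530 / (48) = 63265/24 s.
Target frame: (63265/24) × (24) = 63265.

frame 63265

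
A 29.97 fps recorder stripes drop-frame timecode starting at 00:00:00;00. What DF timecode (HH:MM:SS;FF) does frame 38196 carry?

Ten DF minutes hold 17982 frames, so frame 38196 lies in block 2 (frames 35964–53945) with 2232 frames into that block.
The block's first minute is 1800 frames and the rest 1798 each; 2232 frames reaches minute 1, so 2 × 18 + 1 × 2 = 38 labels have been skipped so far.
Adding those back, label number 38196 + 38 = 38234 at 30 labels/s is 1274 s + 14 f = 0 h 21 min 14 s frame 14, i.e. 00:21:14;14.

00:21:14;14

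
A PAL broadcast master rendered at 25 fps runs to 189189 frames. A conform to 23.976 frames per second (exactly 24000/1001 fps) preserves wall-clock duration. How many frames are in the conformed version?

Target frames = source frames × (target rate / source rate) = 189189 × (24000/1001)/(25) = 189189 × 960/1001 = 181440.

181440 frames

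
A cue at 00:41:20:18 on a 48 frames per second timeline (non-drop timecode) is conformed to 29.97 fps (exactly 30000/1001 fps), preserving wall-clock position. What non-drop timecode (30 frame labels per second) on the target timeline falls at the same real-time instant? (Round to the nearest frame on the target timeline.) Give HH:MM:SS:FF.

00:41:17:27

Source frame index: (0×3600 + 41×60 + 20) × 48 + 18 = 119058.
Real time: 119058 / (48) = 19843/8 s.
Target frame: (19843/8) × (30000/1001) = 74411250/1001 ≈ 74336.913 → 74337.
At 30 labels/s: frame 74337 → 00:41:17:27.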